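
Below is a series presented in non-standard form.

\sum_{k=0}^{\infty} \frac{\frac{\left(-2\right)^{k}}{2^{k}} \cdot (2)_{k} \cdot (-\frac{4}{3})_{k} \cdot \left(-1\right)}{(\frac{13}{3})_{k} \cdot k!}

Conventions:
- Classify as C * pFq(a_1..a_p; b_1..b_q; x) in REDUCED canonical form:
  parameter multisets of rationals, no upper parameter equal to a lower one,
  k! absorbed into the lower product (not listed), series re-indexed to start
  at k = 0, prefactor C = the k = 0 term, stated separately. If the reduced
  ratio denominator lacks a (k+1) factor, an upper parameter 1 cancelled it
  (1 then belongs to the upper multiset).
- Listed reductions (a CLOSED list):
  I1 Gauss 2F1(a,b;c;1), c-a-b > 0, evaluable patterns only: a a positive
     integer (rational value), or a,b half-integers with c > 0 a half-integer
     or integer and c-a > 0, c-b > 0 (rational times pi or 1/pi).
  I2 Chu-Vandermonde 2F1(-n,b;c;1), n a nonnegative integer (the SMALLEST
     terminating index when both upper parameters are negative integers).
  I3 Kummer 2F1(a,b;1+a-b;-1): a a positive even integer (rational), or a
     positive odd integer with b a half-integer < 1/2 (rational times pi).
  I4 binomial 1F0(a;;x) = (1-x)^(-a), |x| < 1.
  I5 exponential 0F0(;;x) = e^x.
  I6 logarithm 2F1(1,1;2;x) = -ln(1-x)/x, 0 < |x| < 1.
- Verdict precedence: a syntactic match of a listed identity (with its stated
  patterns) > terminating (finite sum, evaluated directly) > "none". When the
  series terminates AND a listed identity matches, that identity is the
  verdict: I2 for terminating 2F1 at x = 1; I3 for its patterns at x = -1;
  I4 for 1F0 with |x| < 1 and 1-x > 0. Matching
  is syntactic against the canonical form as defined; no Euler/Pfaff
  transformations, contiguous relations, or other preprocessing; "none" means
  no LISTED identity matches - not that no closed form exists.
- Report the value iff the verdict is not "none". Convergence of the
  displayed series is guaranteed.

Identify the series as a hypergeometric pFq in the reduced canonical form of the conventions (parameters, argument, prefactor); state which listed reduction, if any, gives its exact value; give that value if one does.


This is -1 * 2F1(-\frac{4}{3}, 2; \frac{13}{3}; -1) in reduced canonical form. Verdict: Kummer's theorem (I3) matches (x = -1; c = \frac{13}{3} equals 1+a-b for upper {-\frac{4}{3}, 2}: listed pattern). Value: -\frac{5}{3}.

First insight: x = -1 and the two k-th powers (C = -1, x = -1) combine into one argument.
Adjacent-term ratio: r(k) = -1 * (k-\frac{4}{3}) (k+2) / [(k+\frac{13}{3}) (k+1)] ; factor over Q: parameters, x = -1, and C = -1.


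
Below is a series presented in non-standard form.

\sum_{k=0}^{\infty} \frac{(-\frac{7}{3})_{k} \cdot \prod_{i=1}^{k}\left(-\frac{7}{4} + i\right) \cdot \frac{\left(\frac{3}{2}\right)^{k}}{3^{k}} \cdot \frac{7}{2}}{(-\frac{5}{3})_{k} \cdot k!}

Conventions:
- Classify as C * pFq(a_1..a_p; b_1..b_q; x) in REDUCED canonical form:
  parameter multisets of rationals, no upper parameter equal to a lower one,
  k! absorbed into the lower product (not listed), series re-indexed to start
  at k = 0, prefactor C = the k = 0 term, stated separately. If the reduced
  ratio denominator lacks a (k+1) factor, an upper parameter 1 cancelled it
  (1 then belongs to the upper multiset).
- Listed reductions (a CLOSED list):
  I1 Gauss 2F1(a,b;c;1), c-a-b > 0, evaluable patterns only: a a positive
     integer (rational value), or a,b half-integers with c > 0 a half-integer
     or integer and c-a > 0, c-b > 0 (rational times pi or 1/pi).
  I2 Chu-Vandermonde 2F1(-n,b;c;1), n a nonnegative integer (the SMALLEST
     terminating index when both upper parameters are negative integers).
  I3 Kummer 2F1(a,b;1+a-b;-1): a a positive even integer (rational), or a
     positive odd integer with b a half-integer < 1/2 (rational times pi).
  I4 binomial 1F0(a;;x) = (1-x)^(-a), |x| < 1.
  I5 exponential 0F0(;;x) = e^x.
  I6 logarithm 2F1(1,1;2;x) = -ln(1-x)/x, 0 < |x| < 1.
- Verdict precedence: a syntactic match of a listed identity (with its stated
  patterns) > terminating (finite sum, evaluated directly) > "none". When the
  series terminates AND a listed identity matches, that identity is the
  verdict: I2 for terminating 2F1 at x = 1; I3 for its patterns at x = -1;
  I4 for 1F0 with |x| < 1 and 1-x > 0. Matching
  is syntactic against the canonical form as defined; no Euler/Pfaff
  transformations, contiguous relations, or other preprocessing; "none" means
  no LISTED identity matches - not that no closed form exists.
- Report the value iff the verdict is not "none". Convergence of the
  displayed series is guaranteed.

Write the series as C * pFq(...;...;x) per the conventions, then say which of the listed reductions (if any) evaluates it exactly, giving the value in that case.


The series (x = \frac{1}{2}) is 2F1: upper {-\frac{7}{3}, -\frac{3}{4}}, lower {-\frac{5}{3}}, prefactor \frac{7}{2}. Verdict: none. A 2F1 with upper {-\frac{7}{3}, -\frac{3}{4}} fits none of I1-I6 at x = \frac{1}{2}; the sum runs forever.

The tell: t_0 = \frac{7}{2} here, and the two k-th powers (C = 7/2, x = 1/2) combine into one argument.
Step ratio: r(k) = \frac{1}{2} * (k-\frac{7}{3}) (k-\frac{3}{4}) / [(k-\frac{5}{3}) (k+1)] - poly over poly, x = \frac{1}{2} from leading terms; C = \frac{7}{2} at k = 0.


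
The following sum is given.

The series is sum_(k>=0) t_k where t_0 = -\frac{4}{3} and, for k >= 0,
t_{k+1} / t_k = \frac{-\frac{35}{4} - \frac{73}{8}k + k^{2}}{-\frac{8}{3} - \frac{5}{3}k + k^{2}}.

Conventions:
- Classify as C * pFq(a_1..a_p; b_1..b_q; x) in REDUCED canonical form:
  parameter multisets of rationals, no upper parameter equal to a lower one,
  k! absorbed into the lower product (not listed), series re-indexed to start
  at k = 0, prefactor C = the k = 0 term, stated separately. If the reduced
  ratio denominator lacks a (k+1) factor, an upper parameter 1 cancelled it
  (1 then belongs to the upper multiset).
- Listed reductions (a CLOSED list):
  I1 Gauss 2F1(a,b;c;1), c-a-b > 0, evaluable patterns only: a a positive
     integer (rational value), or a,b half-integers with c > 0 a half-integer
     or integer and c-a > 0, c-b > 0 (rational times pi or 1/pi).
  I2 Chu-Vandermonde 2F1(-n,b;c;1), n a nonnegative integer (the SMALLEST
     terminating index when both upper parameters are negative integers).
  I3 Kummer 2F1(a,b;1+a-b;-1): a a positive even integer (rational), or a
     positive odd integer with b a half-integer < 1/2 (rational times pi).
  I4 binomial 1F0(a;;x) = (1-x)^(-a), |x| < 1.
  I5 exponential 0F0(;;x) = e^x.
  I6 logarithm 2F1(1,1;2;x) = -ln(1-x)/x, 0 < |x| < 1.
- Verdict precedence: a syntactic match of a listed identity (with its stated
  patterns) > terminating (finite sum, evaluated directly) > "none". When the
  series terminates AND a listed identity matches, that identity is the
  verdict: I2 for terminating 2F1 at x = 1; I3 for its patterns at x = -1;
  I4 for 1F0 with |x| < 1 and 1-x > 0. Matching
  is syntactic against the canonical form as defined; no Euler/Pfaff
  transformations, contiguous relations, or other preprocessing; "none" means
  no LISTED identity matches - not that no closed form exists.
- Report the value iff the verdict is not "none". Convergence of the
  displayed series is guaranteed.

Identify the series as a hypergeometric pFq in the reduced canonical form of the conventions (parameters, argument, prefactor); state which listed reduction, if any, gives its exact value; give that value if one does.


Key step: with t_0 = -\frac{4}{3}, roots of the ratio polynomials (C = -4/3, x = 1) are the negated parameters.
Term ratio: r(k) = 1 * (k-10) (k+\frac{7}{8}) / [(k-\frac{8}{3}) (k+1)] - poly over poly, x = 1 from leading terms; C = -\frac{4}{3} at k = 0.

With C = -\frac{4}{3}: the canonical form is 2F1(-10, \frac{7}{8}; -\frac{8}{3}; 1). Verdict (x = 1): Vandermonde's identity (I2) applies (terminating 2F1 at x = 1 with n = 10, b = 7/8, c = -\frac{8}{3}). Value: \frac{28970656911691}{31336081391616}.


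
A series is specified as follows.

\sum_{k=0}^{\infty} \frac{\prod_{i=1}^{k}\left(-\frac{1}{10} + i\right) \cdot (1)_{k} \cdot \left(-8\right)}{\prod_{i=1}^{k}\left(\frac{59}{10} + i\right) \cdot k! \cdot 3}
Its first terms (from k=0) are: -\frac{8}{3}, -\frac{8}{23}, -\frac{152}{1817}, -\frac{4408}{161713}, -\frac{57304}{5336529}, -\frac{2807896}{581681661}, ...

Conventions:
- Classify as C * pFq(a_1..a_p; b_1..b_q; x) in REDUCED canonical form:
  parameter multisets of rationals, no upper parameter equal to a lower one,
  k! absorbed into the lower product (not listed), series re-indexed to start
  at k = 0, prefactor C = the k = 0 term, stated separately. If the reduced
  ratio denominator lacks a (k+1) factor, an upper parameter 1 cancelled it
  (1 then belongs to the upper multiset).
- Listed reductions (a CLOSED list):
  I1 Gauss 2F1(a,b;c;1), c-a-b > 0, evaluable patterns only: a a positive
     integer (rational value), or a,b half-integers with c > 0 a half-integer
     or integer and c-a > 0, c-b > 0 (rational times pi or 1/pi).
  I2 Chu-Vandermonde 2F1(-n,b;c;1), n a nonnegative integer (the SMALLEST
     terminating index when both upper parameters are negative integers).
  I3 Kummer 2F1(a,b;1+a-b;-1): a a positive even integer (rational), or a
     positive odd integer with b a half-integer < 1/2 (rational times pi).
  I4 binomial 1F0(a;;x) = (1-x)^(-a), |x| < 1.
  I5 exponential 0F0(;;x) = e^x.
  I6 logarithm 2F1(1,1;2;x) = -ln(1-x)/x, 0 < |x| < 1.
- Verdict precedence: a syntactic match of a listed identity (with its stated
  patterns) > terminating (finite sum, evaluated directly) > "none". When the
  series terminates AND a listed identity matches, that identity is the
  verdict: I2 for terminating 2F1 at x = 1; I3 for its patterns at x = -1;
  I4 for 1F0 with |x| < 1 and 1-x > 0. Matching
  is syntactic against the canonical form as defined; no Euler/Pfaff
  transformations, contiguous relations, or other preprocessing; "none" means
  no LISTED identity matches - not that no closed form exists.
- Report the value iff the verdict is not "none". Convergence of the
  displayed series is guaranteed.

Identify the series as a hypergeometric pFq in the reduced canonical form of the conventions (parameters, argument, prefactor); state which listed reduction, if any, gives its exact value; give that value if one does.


Key observation: from the first term -\frac{8}{3}: the lower running product (C = -8/3, x = 1) is a rising factorial.
Step ratio: r(k) = 1 * (k+\frac{9}{10}) (k+1) / [(k+\frac{69}{10}) (k+1)] ; factor over Q: parameters, x = 1, and C = -\frac{8}{3}.

Classification (C = -\frac{8}{3}): 2F1 with upper {\frac{9}{10}, 1}, lower {\frac{69}{10}}, argument x = 1. Verdict (x = 1): Gauss's theorem (I1) applies (x = 1: the Gamma ratio telescopes since c-a-b = 5 > 0 and a = 1 in Z>0). Hence: -\frac{236}{75}.


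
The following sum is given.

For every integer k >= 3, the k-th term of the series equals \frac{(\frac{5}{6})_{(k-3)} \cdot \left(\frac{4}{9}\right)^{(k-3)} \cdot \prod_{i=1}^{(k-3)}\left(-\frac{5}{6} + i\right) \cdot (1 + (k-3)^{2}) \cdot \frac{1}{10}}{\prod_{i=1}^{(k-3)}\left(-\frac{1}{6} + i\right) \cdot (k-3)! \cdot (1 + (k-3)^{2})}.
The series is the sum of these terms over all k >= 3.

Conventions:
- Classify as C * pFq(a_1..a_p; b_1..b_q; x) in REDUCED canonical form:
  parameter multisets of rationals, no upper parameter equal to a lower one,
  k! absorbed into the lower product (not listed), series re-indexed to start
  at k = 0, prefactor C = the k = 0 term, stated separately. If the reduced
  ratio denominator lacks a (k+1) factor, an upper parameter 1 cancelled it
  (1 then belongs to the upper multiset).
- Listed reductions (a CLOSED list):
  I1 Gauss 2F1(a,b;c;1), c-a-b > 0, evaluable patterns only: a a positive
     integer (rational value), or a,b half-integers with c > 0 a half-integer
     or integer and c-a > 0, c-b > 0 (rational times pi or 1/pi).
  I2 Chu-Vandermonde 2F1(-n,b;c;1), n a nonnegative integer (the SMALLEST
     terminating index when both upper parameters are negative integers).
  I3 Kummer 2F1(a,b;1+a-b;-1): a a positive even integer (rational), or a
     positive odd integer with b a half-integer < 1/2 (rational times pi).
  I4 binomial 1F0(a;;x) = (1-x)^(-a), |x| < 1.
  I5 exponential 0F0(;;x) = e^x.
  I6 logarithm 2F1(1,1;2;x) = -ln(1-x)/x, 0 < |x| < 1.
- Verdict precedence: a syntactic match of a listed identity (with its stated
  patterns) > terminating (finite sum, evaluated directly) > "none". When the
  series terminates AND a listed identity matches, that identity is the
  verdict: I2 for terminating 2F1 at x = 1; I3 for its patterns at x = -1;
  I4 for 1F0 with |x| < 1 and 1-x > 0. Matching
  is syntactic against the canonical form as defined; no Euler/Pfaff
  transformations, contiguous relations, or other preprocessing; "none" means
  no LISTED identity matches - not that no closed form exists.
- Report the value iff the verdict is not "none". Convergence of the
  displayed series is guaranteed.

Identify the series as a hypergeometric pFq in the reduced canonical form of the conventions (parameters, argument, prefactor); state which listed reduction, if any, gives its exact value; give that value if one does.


Key observation: with t_0 = \frac{1}{10}, striking the common factor k^2 + 1 reduces the term (C = 1/10).
Adjacent-term ratio: r(k) = \frac{4}{9} * (k+\frac{1}{6}) / [(k+1)] - poly over poly, x = \frac{4}{9} from leading terms; C = \frac{1}{10} at k = 0.

x = \frac{4}{9} here; the reduced form reads 1F0, upper {\frac{1}{6}}, lower {-}, C = \frac{1}{10}. Verdict: the binomial series (I4) applies (the 1F0 binomial series: exponent -1/6, x = \frac{4}{9}). Sum: \frac{1}{10} \cdot \left(\frac{5}{9}\right)^{-\frac{1}{6}}.


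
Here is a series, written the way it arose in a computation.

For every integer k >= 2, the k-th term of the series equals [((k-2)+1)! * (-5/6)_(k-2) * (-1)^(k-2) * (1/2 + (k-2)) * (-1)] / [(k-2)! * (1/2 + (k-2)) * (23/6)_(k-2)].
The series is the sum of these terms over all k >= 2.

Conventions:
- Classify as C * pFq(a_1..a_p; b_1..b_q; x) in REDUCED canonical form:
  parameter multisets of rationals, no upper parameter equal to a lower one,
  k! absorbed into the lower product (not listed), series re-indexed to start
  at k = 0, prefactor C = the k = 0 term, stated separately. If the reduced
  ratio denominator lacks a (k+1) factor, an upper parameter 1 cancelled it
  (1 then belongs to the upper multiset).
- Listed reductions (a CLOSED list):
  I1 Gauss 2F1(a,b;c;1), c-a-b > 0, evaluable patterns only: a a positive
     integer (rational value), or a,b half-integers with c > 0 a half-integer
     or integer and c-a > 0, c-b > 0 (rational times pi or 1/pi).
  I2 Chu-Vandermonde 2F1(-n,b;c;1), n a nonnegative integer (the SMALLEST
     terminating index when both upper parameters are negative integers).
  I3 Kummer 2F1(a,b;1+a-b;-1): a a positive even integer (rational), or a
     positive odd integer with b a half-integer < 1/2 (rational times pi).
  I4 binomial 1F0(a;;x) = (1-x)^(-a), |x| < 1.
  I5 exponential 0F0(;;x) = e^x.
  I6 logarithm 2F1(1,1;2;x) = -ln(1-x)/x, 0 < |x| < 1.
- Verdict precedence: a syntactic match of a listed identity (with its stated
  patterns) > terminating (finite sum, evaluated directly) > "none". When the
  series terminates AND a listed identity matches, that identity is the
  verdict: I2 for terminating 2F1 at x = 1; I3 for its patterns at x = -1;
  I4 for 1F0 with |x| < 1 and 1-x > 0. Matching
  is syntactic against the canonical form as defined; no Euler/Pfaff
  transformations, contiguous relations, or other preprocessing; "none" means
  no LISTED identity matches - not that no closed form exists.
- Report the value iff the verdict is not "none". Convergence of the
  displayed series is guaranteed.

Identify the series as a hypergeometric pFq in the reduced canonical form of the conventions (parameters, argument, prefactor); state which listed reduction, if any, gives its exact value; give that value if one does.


Prefactor -1, argument -1: 2F1 with upper {-5/6, 2} over lower {23/6}. Verdict (x = -1): Kummer's theorem (I3) applies (x = -1; c = 23/6 equals 1+a-b for upper {-5/6, 2}: listed pattern). Value: -17/12.

First insight: t_0 = -1 here, and the factorial ratio (C = -1) (k+a-1)!/(a-1)! is a rising factorial (a)_k.
Term ratio: r(k) = (-1) * (k-5/6) (k+2) / [(k+23/6) (k+1)] - poly over poly, x = (-1) from leading terms; C = -1 at k = 0.


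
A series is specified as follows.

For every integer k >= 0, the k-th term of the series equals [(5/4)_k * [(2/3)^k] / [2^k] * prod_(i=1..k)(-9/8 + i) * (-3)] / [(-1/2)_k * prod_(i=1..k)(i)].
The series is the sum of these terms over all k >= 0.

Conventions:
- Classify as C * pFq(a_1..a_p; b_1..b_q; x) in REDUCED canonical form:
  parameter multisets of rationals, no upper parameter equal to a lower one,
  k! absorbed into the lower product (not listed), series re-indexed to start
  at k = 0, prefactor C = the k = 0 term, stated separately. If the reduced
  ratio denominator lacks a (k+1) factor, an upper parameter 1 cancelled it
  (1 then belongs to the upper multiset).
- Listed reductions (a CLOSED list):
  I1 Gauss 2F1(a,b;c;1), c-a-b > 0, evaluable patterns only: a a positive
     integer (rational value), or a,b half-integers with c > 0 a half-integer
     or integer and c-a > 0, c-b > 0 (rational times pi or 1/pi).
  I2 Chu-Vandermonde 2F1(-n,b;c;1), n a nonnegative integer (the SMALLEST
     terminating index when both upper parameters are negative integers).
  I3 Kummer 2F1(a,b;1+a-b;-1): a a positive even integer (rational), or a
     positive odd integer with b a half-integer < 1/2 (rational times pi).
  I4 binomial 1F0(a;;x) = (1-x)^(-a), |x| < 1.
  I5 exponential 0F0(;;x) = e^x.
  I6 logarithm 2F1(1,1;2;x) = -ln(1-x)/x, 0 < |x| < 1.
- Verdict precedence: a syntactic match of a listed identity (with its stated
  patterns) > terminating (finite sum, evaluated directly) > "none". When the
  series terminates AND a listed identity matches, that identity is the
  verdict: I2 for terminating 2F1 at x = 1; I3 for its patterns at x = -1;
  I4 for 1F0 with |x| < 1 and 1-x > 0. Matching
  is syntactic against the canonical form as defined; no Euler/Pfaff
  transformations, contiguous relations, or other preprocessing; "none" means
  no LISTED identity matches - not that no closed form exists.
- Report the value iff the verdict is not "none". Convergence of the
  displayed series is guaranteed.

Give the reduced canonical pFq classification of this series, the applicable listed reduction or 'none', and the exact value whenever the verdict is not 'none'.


The tell: with t_0 = -3, the product of the first k integers (C = -3) is k!.
Consecutive-term ratio: r(k) = (1/3) * (k-1/8) (k+5/4) / [(k-1/2) (k+1)] ; factor over Q: parameters, x = (1/3), and C = -3.

The series (x = 1/3) is 2F1: upper {-1/8, 5/4}, lower {-1/2}, prefactor -3. Verdict: none - this 2F1 at x = 1/3 matches no listed pattern, and upper {-1/8, 5/4} holds no stopper.


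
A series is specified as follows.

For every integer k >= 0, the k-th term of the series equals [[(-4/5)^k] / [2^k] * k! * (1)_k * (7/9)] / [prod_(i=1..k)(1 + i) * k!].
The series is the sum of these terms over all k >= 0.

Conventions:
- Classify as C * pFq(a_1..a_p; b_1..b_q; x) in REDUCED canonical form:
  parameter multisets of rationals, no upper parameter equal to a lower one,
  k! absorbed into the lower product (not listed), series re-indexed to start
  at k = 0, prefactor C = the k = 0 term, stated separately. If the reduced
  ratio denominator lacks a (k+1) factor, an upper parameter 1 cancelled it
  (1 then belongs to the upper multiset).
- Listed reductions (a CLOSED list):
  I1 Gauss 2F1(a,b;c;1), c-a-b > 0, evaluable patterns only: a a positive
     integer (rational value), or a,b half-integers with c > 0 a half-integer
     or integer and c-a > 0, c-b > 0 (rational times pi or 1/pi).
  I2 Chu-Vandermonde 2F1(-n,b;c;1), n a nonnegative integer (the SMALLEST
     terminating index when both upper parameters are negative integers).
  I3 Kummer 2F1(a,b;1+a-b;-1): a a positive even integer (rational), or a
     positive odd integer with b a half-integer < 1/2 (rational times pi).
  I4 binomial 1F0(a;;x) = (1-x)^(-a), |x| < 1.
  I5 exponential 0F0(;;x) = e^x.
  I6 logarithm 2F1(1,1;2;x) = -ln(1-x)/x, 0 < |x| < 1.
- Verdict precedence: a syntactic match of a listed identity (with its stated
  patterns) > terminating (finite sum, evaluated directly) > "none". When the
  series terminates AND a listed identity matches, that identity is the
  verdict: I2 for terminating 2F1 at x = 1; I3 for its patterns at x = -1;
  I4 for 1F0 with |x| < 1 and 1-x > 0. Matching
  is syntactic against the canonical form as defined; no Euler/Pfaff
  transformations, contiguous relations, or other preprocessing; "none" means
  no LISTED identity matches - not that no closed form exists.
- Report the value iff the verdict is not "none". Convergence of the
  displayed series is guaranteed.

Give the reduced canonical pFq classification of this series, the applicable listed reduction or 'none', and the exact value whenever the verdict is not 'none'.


The tell: with t_0 = 7/9, the two k-th powers (C = 7/9) combine into one argument.
Consecutive-term ratio: r(k) = (-2/5) * (k+1) (k+1) / [(k+2) (k+1)] - poly over poly, x = (-2/5) from leading terms; C = 7/9 at k = 0.

With C = 7/9: the canonical form is 2F1(1, 1; 2; -2/5). Verdict: the logarithmic series (I6) matches (the logarithm: parameters (1,1;2), x = -2/5). Value: (35/18) * ln(7/5).


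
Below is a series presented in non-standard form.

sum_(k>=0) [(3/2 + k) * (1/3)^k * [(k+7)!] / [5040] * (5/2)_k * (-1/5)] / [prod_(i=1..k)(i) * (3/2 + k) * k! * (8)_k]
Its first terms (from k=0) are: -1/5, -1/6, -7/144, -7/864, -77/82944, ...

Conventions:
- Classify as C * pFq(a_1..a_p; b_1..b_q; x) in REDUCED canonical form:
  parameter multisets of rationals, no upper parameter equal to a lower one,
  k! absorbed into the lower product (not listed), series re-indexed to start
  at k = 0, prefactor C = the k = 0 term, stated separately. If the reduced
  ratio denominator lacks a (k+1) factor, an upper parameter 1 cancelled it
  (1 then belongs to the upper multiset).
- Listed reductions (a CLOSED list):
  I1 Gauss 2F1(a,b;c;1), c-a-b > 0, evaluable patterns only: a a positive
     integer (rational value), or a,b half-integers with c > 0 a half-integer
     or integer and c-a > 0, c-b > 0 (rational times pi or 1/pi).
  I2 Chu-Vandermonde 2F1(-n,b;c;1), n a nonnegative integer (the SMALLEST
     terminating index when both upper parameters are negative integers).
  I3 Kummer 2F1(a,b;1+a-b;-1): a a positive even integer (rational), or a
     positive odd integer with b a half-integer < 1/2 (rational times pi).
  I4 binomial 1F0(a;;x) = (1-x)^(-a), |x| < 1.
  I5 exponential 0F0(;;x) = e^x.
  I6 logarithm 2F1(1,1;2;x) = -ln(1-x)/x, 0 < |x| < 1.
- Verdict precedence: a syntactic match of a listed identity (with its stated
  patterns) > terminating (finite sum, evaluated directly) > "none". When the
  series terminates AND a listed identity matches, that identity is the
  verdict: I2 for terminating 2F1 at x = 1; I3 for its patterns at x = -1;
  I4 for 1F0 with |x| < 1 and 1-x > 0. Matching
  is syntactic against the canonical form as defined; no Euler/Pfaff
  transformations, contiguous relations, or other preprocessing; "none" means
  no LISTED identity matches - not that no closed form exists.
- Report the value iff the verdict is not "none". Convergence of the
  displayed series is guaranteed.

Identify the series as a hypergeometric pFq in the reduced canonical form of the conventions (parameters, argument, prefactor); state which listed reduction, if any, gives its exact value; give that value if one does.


Reduced: x = 1/3, 1F1, upper = {5/2}, lower = {1}, C = -1/5. Verdict: none (x = 1/3): each listed identity misses the multisets {5/2} ; {1}.

Key step: x = (1/3) and the factor k + 3/2 cancels (top and bottom), leaving prefactor -1/5.
Ratio: r(k) = (1/3) * (k+5/2) / [(k+1) (k+1)] ; factor over Q: parameters, x = (1/3), and C = -1/5.


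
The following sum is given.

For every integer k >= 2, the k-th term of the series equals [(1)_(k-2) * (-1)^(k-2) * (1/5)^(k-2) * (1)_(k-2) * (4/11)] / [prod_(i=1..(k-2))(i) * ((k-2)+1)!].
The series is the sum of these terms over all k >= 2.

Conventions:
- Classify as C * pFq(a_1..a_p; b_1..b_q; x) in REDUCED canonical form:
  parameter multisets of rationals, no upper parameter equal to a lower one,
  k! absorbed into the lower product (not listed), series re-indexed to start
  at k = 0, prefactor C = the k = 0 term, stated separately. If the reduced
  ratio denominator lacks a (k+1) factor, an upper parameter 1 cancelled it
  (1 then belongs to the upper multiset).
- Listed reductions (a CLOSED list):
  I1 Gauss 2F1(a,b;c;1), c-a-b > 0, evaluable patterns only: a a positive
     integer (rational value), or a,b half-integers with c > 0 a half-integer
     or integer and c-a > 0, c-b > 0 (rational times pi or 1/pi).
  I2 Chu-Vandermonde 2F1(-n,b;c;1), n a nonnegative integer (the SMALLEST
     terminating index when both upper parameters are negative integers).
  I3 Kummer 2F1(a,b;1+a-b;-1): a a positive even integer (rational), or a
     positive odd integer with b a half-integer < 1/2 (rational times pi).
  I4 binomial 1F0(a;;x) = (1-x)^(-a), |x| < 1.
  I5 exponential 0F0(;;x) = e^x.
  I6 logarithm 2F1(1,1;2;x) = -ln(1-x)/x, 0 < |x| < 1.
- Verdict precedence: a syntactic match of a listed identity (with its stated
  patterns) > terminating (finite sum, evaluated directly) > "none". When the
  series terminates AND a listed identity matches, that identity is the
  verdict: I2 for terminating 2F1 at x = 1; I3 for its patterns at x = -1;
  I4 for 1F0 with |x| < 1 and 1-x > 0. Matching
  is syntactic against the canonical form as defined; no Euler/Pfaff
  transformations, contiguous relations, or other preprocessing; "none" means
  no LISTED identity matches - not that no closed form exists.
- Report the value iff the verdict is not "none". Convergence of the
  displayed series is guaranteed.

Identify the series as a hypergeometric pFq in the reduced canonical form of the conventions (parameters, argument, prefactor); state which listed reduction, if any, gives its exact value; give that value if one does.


Reduced: x = -1/5, 2F1, upper = {1, 1}, lower = {2}, C = 4/11. Verdict (x = -1/5): the logarithmic series (I6) applies (the logarithm: parameters (1,1;2), x = -1/5). Hence: (20/11) * ln(6/5).

Key step: from the first term 4/11: the (-1)^k factor (C = 4/11) folds into the argument's sign.
Adjacent-term ratio: r(k) = (-1/5) * (k+1) (k+1) / [(k+2) (k+1)] - rational in k, leading ratio (-1/5); with t_0 = 4/11, classification follows.


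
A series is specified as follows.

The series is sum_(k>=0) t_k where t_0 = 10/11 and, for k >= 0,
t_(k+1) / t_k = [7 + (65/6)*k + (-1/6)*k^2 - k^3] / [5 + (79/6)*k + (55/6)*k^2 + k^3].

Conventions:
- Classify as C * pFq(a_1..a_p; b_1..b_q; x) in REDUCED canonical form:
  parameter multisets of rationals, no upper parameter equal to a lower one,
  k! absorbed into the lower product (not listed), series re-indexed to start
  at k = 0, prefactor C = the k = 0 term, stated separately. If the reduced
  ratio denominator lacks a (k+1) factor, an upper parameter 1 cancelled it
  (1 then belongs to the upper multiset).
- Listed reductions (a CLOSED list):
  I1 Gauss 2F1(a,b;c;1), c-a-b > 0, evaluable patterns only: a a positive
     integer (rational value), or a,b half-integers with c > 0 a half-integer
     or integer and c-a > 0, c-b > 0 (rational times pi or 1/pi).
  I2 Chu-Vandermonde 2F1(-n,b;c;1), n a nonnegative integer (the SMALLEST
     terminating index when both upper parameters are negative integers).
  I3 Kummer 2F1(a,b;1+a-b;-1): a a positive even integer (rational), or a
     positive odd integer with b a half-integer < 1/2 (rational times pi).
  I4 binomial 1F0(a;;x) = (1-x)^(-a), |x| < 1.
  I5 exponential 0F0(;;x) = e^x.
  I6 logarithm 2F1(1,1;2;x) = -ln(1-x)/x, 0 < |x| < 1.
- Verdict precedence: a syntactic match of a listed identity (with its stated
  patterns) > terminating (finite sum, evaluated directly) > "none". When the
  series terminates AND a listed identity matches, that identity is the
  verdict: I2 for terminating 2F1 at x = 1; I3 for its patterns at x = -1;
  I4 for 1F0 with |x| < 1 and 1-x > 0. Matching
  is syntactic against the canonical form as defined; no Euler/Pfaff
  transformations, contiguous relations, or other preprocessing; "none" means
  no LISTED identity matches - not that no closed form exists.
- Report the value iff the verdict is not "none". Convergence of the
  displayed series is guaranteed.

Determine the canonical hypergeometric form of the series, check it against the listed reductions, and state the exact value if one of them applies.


Classification (C = 10/11): 2F1 with upper {-7/2, 3}, lower {15/2}, argument x = -1. Verdict: Kummer (I3) fires (x = -1; c = 15/2 equals 1+a-b for upper {-7/2, 3}: listed pattern). Value: (4095/4096) * pi.

First insight: x = (-1) and the expanded ratio factors over Q; prefactor 10/11, roots give parameters.
Adjacent-term ratio: r(k) = (-1) * (k-7/2) (k+3) / [(k+15/2) (k+1)] ; factor over Q: parameters, x = (-1), and C = 10/11.


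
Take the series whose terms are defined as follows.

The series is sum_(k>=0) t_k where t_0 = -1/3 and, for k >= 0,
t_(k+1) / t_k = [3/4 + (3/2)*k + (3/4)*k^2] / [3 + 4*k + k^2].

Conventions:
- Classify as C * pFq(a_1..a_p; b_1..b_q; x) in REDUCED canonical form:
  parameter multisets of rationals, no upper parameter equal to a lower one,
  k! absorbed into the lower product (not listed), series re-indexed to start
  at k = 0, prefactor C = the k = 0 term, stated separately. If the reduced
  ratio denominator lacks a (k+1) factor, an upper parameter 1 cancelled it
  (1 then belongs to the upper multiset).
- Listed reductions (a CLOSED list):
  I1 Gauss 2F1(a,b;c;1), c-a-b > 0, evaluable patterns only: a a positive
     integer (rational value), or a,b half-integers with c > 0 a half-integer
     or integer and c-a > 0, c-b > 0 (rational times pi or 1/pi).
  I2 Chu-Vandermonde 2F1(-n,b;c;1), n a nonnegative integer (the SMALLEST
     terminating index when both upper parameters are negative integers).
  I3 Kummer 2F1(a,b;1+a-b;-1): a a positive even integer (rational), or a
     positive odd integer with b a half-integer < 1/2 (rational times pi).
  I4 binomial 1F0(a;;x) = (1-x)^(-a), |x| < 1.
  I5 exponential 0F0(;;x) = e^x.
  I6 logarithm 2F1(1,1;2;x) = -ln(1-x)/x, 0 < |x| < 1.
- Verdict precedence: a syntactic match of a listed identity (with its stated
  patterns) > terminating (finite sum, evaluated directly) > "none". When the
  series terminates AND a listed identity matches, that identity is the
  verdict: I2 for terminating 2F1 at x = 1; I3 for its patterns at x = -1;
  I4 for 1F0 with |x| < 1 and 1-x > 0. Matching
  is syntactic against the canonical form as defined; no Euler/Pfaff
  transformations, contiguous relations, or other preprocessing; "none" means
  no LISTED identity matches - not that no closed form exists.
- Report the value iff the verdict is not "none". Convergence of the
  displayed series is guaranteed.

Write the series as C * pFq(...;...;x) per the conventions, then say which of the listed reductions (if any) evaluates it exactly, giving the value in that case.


Reduced: x = 3/4, 2F1, upper = {1, 1}, lower = {3}, C = -1/3. Verdict: none here - no I1-I6 shape fits x = 3/4 with lower {3}.

Structural cue: from the first term -1/3: factor the ratio over Q (C = -1/3): negated roots = parameters.
Adjacent-term ratio: r(k) = (3/4) * (k+1) (k+1) / [(k+3) (k+1)] - rational in k. x = (3/4); t_0 = -1/3; negate the roots.


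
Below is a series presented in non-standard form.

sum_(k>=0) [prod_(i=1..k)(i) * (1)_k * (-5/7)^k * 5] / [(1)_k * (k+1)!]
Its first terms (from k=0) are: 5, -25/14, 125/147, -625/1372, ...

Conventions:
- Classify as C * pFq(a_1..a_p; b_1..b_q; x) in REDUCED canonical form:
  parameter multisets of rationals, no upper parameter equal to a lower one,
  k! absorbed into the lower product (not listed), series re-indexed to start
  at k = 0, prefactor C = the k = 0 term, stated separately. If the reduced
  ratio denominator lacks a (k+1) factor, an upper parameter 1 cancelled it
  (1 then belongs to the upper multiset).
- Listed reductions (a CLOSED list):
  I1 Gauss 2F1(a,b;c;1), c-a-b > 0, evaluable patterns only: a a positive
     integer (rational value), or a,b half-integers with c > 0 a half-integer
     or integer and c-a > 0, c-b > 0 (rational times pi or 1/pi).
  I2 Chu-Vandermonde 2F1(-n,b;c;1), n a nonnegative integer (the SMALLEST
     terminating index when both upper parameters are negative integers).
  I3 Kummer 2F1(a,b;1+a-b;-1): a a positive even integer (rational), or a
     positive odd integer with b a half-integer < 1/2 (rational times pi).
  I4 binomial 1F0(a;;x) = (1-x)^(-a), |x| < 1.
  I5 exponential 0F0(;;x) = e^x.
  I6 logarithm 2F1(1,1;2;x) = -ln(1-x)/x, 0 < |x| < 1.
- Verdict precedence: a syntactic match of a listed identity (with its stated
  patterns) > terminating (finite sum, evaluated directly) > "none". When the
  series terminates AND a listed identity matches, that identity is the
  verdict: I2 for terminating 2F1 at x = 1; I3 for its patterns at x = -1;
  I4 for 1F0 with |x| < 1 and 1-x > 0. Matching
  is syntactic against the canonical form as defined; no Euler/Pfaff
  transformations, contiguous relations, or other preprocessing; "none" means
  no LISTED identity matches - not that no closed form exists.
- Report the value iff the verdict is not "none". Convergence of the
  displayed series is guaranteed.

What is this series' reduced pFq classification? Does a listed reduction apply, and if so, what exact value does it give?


Key observation: with t_0 = 5, the denominator's factorial ratio (prefactor 5) is a lower Pochhammer.
Term ratio: r(k) = (-5/7) * (k+1) (k+1) / [(k+2) (k+1)] ; factor over Q: parameters, x = (-5/7), and C = 5.

Canonical form: C = 5 times 2F1 with upper {1, 1}, lower {2}, x = -5/7. Verdict: this is the logarithmic series (I6) (the logarithm: parameters (1,1;2), x = -5/7). Its exact value is 7 * ln(12/7).


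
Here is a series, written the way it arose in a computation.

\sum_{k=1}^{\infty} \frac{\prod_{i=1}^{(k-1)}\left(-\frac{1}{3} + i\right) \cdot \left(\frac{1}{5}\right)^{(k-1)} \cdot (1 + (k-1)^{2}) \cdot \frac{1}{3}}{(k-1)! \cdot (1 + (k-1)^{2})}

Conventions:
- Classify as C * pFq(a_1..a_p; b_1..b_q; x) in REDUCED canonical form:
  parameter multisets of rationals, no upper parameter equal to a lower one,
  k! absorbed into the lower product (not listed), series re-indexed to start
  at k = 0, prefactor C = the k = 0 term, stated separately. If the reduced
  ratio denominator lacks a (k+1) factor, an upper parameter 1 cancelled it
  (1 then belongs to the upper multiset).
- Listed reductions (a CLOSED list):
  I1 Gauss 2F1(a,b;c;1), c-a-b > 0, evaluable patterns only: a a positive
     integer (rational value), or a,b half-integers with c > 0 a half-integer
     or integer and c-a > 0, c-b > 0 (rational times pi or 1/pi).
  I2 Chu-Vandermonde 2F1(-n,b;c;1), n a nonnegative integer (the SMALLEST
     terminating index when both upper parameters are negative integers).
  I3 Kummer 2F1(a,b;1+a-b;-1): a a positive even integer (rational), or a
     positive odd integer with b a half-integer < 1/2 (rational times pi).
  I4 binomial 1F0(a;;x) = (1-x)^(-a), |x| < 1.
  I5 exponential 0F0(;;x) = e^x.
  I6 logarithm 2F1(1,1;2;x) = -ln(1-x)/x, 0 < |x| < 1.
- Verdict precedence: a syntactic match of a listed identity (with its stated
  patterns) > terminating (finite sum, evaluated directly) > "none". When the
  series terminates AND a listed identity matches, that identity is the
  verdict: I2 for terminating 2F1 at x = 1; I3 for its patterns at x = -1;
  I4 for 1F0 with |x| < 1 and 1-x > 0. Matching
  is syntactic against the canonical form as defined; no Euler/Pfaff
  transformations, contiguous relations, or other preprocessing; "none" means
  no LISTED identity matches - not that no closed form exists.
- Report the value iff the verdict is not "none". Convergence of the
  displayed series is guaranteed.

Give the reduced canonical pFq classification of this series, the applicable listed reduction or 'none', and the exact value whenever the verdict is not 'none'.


x = \frac{1}{5} here; the reduced form reads 1F0, upper {\frac{2}{3}}, lower {-}, C = \frac{1}{3}. Verdict: binomial (I4) fires (the 1F0 binomial series: exponent -2/3, x = \frac{1}{5}). Hence: \frac{1}{3} \cdot \left(\frac{4}{5}\right)^{-\frac{2}{3}}.

Key step: t_0 = \frac{1}{3} here, and the factor k^2 + 1 cancels (top and bottom), leaving C = 1/3.
Step ratio: r(k) = \frac{1}{5} * (k+\frac{2}{3}) / [(k+1)] - poly over poly, x = \frac{1}{5} from leading terms; C = \frac{1}{3} at k = 0.


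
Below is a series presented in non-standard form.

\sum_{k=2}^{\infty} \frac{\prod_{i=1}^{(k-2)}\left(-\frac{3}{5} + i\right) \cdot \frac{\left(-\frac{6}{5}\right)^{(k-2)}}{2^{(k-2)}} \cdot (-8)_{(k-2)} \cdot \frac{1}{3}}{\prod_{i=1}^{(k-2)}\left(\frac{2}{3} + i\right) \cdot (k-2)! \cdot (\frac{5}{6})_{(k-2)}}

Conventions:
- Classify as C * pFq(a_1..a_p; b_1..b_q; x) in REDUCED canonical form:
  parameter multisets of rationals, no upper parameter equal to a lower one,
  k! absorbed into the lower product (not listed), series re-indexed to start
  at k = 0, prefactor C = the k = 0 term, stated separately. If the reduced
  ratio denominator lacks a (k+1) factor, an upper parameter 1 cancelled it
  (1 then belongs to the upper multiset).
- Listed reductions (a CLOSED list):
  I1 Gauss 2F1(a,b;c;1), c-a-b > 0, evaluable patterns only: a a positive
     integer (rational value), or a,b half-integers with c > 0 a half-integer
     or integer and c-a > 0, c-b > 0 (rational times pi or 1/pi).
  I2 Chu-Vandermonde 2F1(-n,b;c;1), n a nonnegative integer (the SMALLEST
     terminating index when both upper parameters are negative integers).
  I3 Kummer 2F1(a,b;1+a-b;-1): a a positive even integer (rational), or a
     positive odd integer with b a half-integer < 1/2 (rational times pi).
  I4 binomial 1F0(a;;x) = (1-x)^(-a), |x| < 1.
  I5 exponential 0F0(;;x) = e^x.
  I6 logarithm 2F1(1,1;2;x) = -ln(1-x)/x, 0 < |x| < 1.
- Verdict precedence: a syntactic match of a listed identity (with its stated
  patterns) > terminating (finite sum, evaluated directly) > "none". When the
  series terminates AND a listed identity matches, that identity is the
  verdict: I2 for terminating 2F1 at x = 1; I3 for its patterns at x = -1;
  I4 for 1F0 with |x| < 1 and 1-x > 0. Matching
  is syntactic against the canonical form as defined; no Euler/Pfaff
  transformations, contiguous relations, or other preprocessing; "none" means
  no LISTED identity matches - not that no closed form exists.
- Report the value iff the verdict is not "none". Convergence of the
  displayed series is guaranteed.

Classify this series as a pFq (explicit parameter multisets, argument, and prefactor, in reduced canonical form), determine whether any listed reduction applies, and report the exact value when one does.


Reduced: x = -\frac{3}{5}, 2F2, upper = {-8, \frac{2}{5}}, lower = {\frac{5}{6}, \frac{5}{3}}, C = \frac{1}{3}. Verdict: terminating - upper parameter -8 makes this a finite sum (last index 8), evaluated exactly. Its exact value is \frac{108019238552658893303862269}{93128688862895965576171875}.

Structural cue: with t_0 = \frac{1}{3}, the lower running product (C = 1/3, x = -3/5) is a rising factorial.
Adjacent-term ratio: r(k) = -\frac{3}{5} * (k-8) (k+\frac{2}{5}) / [(k+\frac{5}{6}) (k+\frac{5}{3}) (k+1)] - rational in k, leading ratio -\frac{3}{5}; with t_0 = \frac{1}{3}, classification follows.


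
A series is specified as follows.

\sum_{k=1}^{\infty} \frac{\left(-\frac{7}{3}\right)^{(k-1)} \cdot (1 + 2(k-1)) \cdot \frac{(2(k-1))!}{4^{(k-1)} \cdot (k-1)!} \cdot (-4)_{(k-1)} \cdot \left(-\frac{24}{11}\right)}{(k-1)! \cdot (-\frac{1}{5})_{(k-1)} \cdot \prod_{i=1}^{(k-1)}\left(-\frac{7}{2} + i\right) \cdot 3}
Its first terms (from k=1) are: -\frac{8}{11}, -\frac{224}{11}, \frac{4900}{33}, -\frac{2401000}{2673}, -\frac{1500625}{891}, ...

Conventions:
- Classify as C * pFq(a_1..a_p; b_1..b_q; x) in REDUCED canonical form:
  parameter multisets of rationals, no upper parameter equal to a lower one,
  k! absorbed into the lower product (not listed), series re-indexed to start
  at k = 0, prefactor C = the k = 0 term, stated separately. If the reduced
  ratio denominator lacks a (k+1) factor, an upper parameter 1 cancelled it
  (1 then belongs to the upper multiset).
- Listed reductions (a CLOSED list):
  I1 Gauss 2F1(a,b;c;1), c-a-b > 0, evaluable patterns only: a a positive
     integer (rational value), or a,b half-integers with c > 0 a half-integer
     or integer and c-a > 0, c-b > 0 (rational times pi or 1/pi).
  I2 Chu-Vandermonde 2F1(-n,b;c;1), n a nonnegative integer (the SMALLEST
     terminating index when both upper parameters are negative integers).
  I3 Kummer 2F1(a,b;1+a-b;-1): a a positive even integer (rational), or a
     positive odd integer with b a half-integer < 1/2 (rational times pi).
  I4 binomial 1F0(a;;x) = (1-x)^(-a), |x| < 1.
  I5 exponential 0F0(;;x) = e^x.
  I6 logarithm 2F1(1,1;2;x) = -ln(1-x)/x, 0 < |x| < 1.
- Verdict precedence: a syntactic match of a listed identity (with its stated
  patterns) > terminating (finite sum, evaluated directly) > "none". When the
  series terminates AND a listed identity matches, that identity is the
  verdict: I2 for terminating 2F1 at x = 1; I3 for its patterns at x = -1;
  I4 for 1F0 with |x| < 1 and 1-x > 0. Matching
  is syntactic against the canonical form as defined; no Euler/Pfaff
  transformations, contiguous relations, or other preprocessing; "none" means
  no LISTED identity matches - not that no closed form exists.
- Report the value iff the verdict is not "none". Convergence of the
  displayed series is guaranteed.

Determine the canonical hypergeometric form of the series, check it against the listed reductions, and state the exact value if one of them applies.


At argument -\frac{7}{3}: a 2F2 with upper {-4, \frac{3}{2}}, lower {-\frac{5}{2}, -\frac{1}{5}}, scaled by C = -\frac{8}{11}. Verdict: terminating - no listed pattern fits, but -4 in the upper list cuts the series at k = 4; direct evaluation. Value: -\frac{6562351}{2673}.

Key step: t_0 = -\frac{8}{11} here, and the lower running product (C = -8/11) is a rising factorial.
Ratio: r(k) = -\frac{7}{3} * (k-4) (k+\frac{3}{2}) / [(k-\frac{5}{2}) (k-\frac{1}{5}) (k+1)] - rational in k. x = -\frac{7}{3}; t_0 = -\frac{8}{11}; negate the roots.
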